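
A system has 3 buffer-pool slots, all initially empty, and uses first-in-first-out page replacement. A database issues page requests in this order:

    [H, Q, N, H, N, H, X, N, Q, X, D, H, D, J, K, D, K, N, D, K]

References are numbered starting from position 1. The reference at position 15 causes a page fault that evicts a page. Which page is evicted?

pos 1: H → miss, frames (H)
pos 2: Q → miss, frames (H Q)
pos 3: N → miss, frames (H Q N)
pos 4: H → hit
pos 5: N → hit
pos 6: H → hit
pos 7: X → miss, evict H, frames (Q N X)
pos 8: N → hit
pos 9: Q → hit
pos 10: X → hit
pos 11: D → miss, evict Q, frames (N X D)
pos 12: H → miss, evict N, frames (X D H)
pos 13: D → hit
pos 14: J → miss, evict X, frames (D H J)
pos 15: K → miss, evict D, frames (H J K)
At position 15, page D is evicted.

D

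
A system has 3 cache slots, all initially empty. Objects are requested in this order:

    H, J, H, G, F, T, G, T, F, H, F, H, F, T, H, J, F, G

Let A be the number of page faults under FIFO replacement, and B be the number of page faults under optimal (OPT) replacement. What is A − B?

1

Under FIFO: F F . F F F . . . F . . . . . F F F → 9 faults.
Under OPT: F F . F F F . . . F . . . . . F . F → 8 faults.
A − B = 9 − 8 = 1.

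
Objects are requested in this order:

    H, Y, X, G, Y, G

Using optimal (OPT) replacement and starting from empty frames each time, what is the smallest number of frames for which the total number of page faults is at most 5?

f=1: 6 faults
f=2: 4 faults
f=3: 4 faults
f=4: 4 faults
Smallest f with faults ≤ 5 is 2.

2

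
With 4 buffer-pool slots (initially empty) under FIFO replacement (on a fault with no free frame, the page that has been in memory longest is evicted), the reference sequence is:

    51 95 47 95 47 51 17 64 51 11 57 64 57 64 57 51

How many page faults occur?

8

51 → fault, frames {51}
95 → fault, frames {51,95}
47 → fault, frames {51,95,47}
95 → hit
47 → hit
51 → hit
17 → fault, frames {51,95,47,17}
64 → fault, evict 51, frames {95,47,17,64}
51 → fault, evict 95, frames {47,17,64,51}
11 → fault, evict 47, frames {17,64,51,11}
57 → fault, evict 17, frames {64,51,11,57}
64 → hit
57 → hit
64 → hit
57 → hit
51 → hit
Page faults: 8.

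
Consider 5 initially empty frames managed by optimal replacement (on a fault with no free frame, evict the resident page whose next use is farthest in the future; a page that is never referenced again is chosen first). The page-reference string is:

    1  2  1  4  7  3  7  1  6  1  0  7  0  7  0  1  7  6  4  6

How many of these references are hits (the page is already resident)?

1: fault, frames (1)
2: fault, frames (1 2)
1: hit
4: fault, frames (1 2 4)
7: fault, frames (1 2 4 7)
3: fault, frames (1 2 4 7 3)
7: hit
1: hit
6: fault, evict 3, frames (1 2 4 7 6)
1: hit
0: fault, evict 2, frames (1 4 7 6 0)
7: hit
0: hit
7: hit
0: hit
1: hit
7: hit
6: hit
4: hit
6: hit
Hits: 13.

13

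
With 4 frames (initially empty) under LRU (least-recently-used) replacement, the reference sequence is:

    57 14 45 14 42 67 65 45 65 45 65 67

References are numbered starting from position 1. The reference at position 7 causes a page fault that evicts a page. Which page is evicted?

pos 1: 57: fault, frames [57]
pos 2: 14: fault, frames [57, 14]
pos 3: 45: fault, frames [57, 14, 45]
pos 4: 14: hit
pos 5: 42: fault, frames [57, 45, 14, 42]
pos 6: 67: fault, evict 57, frames [45, 14, 42, 67]
pos 7: 65: fault, evict 45, frames [14, 42, 67, 65]
At position 7, page 45 is evicted.

45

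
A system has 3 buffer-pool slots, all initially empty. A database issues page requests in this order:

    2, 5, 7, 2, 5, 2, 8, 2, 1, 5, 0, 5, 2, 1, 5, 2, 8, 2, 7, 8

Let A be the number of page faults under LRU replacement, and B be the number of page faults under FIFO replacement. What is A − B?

-3

Under LRU: F F F . . . F . F F F . F F . . F . F . → 11 faults.
Under FIFO: F F F . . . F F F F F . F F F . F F F . → 14 faults.
A − B = 11 − 14 = -3.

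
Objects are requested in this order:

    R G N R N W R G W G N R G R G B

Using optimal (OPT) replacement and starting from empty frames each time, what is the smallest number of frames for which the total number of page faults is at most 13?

f=1: 16 faults
f=2: 8 faults
f=3: 6 faults
f=4: 5 faults
f=5: 5 faults
Smallest f with faults ≤ 13 is 2.

2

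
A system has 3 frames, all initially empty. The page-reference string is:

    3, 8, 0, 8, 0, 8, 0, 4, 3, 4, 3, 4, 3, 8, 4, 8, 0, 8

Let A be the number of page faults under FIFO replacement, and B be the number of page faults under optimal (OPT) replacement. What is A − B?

2

Under FIFO: F F F . . . . F F . . . . F . . F . → 7 faults.
Under OPT: F F F . . . . F . . . . . . . . F . → 5 faults.
A − B = 7 − 5 = 2.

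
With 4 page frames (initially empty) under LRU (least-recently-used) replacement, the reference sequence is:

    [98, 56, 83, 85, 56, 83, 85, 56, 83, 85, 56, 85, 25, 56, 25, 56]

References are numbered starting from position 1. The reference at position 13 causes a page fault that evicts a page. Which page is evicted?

98

pos 1: 98: fault, frames (98)
pos 2: 56: fault, frames (98 56)
pos 3: 83: fault, frames (98 56 83)
pos 4: 85: fault, frames (98 56 83 85)
pos 5: 56: hit
pos 6: 83: hit
pos 7: 85: hit
pos 8: 56: hit
pos 9: 83: hit
pos 10: 85: hit
pos 11: 56: hit
pos 12: 85: hit
pos 13: 25: fault, evict 98, frames (83 56 85 25)
At position 13, page 98 is evicted.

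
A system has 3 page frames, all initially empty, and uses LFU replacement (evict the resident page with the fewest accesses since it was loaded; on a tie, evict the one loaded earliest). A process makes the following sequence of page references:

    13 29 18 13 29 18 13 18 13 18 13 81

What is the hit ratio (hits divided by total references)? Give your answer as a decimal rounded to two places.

13 -> miss, frames {13}
29 -> miss, frames {13,29}
18 -> miss, frames {13,29,18}
13 -> hit
29 -> hit
18 -> hit
13 -> hit
18 -> hit
13 -> hit
18 -> hit
13 -> hit
81 -> miss, evict 29, frames {13,18,81}
Hits: 8 of 12 references → 8/12 = 0.6667.

0.67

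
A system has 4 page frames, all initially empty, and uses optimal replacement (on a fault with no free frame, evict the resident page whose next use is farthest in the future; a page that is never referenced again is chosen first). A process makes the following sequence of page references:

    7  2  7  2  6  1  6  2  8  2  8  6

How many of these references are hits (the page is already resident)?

7: miss, frames {7}
2: miss, frames {7,2}
7: hit
2: hit
6: miss, frames {7,2,6}
1: miss, frames {7,2,6,1}
6: hit
2: hit
8: miss, evict 1, frames {7,2,6,8}
2: hit
8: hit
6: hit
Hits: 7.

7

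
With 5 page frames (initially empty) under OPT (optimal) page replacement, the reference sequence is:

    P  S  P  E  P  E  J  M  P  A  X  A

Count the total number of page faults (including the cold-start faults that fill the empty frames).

7

P → miss, frames (P)
S → miss, frames (P S)
P → hit
E → miss, frames (P S E)
P → hit
E → hit
J → miss, frames (P S E J)
M → miss, frames (P S E J M)
P → hit
A → miss, evict M, frames (P S E J A)
X → miss, evict J, frames (P S E A X)
A → hit
Page faults: 7.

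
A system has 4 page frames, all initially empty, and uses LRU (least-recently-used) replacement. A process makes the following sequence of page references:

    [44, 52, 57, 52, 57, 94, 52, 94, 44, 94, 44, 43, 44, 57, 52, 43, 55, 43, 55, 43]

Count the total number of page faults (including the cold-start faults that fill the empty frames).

44 → miss, frames (44)
52 → miss, frames (44 52)
57 → miss, frames (44 52 57)
52 → hit
57 → hit
94 → miss, frames (44 52 57 94)
52 → hit
94 → hit
44 → hit
94 → hit
44 → hit
43 → miss, evict 57, frames (52 94 44 43)
44 → hit
57 → miss, evict 52, frames (94 43 44 57)
52 → miss, evict 94, frames (43 44 57 52)
43 → hit
55 → miss, evict 44, frames (57 52 43 55)
43 → hit
55 → hit
43 → hit
Page faults: 8.

8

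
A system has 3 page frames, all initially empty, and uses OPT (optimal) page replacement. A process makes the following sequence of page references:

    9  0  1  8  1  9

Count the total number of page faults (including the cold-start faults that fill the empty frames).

4

9 -> miss, frames {9}
0 -> miss, frames {9,0}
1 -> miss, frames {9,0,1}
8 -> miss, evict 0, frames {9,1,8}
1 -> hit
9 -> hit
Page faults: 4.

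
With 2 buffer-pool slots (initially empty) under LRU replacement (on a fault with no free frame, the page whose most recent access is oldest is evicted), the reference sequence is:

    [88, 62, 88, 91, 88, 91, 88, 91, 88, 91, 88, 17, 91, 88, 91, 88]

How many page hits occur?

10

88 → fault, frames [88]
62 → fault, frames [88, 62]
88 → hit
91 → fault, evict 62, frames [88, 91]
88 → hit
91 → hit
88 → hit
91 → hit
88 → hit
91 → hit
88 → hit
17 → fault, evict 91, frames [88, 17]
91 → fault, evict 88, frames [17, 91]
88 → fault, evict 17, frames [91, 88]
91 → hit
88 → hit
Hits: 10.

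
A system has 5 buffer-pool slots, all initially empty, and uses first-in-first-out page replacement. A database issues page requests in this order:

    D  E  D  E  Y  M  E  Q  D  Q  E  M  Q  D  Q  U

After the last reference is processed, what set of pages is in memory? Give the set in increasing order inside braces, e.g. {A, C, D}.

D -> miss, frames (D)
E -> miss, frames (D E)
D -> hit
E -> hit
Y -> miss, frames (D E Y)
M -> miss, frames (D E Y M)
E -> hit
Q -> miss, frames (D E Y M Q)
D -> hit
Q -> hit
E -> hit
M -> hit
Q -> hit
D -> hit
Q -> hit
U -> miss, evict D, frames (E Y M Q U)

{E, M, Q, U, Y}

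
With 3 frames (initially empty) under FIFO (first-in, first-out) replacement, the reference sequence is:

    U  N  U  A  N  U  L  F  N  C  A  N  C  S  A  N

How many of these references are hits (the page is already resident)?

U -> miss, frames (U)
N -> miss, frames (U N)
U -> hit
A -> miss, frames (U N A)
N -> hit
U -> hit
L -> miss, evict U, frames (N A L)
F -> miss, evict N, frames (A L F)
N -> miss, evict A, frames (L F N)
C -> miss, evict L, frames (F N C)
A -> miss, evict F, frames (N C A)
N -> hit
C -> hit
S -> miss, evict N, frames (C A S)
A -> hit
N -> miss, evict C, frames (A S N)
Hits: 6.

6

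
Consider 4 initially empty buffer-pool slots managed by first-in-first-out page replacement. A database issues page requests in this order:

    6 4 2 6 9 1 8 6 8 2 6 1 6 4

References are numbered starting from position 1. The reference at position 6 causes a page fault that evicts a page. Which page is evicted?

pos 1: 6: fault, frames (6)
pos 2: 4: fault, frames (6 4)
pos 3: 2: fault, frames (6 4 2)
pos 4: 6: hit
pos 5: 9: fault, frames (6 4 2 9)
pos 6: 1: fault, evict 6, frames (4 2 9 1)
At position 6, page 6 is evicted.

6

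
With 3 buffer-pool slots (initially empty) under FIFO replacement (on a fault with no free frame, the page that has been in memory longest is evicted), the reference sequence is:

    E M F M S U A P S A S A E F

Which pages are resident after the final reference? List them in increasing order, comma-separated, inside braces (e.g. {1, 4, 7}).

{E, F, S}

E -> miss, frames {E}
M -> miss, frames {E,M}
F -> miss, frames {E,M,F}
M -> hit
S -> miss, evict E, frames {M,F,S}
U -> miss, evict M, frames {F,S,U}
A -> miss, evict F, frames {S,U,A}
P -> miss, evict S, frames {U,A,P}
S -> miss, evict U, frames {A,P,S}
A -> hit
S -> hit
A -> hit
E -> miss, evict A, frames {P,S,E}
F -> miss, evict P, frames {S,E,F}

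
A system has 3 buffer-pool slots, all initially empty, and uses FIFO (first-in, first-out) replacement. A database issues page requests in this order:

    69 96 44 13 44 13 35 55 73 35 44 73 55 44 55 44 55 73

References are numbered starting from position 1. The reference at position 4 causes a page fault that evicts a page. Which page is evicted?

pos 1: 69 -> miss, frames [69]
pos 2: 96 -> miss, frames [69, 96]
pos 3: 44 -> miss, frames [69, 96, 44]
pos 4: 13 -> miss, evict 69, frames [96, 44, 13]
At position 4, page 69 is evicted.

69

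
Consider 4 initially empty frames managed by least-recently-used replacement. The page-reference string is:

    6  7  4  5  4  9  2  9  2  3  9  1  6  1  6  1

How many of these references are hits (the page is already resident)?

6: fault, frames {6}
7: fault, frames {6,7}
4: fault, frames {6,7,4}
5: fault, frames {6,7,4,5}
4: hit
9: fault, evict 6, frames {7,5,4,9}
2: fault, evict 7, frames {5,4,9,2}
9: hit
2: hit
3: fault, evict 5, frames {4,9,2,3}
9: hit
1: fault, evict 4, frames {2,3,9,1}
6: fault, evict 2, frames {3,9,1,6}
1: hit
6: hit
1: hit
Hits: 7.

7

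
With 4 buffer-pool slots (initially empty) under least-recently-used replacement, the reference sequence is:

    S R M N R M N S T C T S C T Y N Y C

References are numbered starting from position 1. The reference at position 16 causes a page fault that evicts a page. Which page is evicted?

S

pos 1: S -> miss, frames [S]
pos 2: R -> miss, frames [S, R]
pos 3: M -> miss, frames [S, R, M]
pos 4: N -> miss, frames [S, R, M, N]
pos 5: R -> hit
pos 6: M -> hit
pos 7: N -> hit
pos 8: S -> hit
pos 9: T -> miss, evict R, frames [M, N, S, T]
pos 10: C -> miss, evict M, frames [N, S, T, C]
pos 11: T -> hit
pos 12: S -> hit
pos 13: C -> hit
pos 14: T -> hit
pos 15: Y -> miss, evict N, frames [S, C, T, Y]
pos 16: N -> miss, evict S, frames [C, T, Y, N]
At position 16, page S is evicted.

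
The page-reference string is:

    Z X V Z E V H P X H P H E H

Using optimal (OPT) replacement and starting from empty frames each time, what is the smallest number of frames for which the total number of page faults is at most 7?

f=1: 14 faults
f=2: 9 faults
f=3: 7 faults
f=4: 6 faults
f=5: 6 faults
f=6: 6 faults
Smallest f with faults ≤ 7 is 3.

3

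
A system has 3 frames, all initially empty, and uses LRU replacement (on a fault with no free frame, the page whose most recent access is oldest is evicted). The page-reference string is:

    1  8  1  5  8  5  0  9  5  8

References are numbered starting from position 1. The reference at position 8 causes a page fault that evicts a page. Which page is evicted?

pos 1: 1: miss, frames {1}
pos 2: 8: miss, frames {1,8}
pos 3: 1: hit
pos 4: 5: miss, frames {8,1,5}
pos 5: 8: hit
pos 6: 5: hit
pos 7: 0: miss, evict 1, frames {8,5,0}
pos 8: 9: miss, evict 8, frames {5,0,9}
At position 8, page 8 is evicted.

8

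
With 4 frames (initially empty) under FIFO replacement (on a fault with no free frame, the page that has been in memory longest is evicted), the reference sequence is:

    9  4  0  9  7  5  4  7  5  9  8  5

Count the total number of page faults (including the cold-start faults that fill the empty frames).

9 → miss, frames [9]
4 → miss, frames [9, 4]
0 → miss, frames [9, 4, 0]
9 → hit
7 → miss, frames [9, 4, 0, 7]
5 → miss, evict 9, frames [4, 0, 7, 5]
4 → hit
7 → hit
5 → hit
9 → miss, evict 4, frames [0, 7, 5, 9]
8 → miss, evict 0, frames [7, 5, 9, 8]
5 → hit
Page faults: 7.

7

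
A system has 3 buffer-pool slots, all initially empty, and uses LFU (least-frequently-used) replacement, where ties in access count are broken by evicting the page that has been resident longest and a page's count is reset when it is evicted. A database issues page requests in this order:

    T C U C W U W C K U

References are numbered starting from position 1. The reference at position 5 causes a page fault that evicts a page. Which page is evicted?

pos 1: T -> miss, frames [T]
pos 2: C -> miss, frames [T, C]
pos 3: U -> miss, frames [T, C, U]
pos 4: C -> hit
pos 5: W -> miss, evict T, frames [C, U, W]
At position 5, page T is evicted.

T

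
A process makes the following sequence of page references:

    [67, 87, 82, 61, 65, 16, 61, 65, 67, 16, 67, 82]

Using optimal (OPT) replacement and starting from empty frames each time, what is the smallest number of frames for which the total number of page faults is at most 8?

f=1: 12 faults
f=2: 9 faults
f=3: 8 faults
f=4: 7 faults
f=5: 6 faults
f=6: 6 faults
Smallest f with faults ≤ 8 is 3.

3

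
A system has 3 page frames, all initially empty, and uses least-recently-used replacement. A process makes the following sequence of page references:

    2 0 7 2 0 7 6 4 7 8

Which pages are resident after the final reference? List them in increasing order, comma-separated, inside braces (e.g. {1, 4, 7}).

{4, 7, 8}

2: fault, frames {2}
0: fault, frames {2,0}
7: fault, frames {2,0,7}
2: hit
0: hit
7: hit
6: fault, evict 2, frames {0,7,6}
4: fault, evict 0, frames {7,6,4}
7: hit
8: fault, evict 6, frames {4,7,8}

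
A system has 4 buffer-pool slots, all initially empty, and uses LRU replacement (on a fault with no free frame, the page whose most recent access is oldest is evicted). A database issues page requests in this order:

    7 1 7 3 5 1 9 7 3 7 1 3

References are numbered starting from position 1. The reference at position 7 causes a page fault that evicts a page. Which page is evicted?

pos 1: 7 → miss, frames (7)
pos 2: 1 → miss, frames (7 1)
pos 3: 7 → hit
pos 4: 3 → miss, frames (1 7 3)
pos 5: 5 → miss, frames (1 7 3 5)
pos 6: 1 → hit
pos 7: 9 → miss, evict 7, frames (3 5 1 9)
At position 7, page 7 is evicted.

7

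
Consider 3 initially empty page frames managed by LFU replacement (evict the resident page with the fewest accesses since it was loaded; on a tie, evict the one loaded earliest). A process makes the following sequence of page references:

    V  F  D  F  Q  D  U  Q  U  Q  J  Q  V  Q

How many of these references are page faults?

V -> fault, frames {V}
F -> fault, frames {V,F}
D -> fault, frames {V,F,D}
F -> hit
Q -> fault, evict V, frames {F,D,Q}
D -> hit
U -> fault, evict Q, frames {F,D,U}
Q -> fault, evict U, frames {F,D,Q}
U -> fault, evict Q, frames {F,D,U}
Q -> fault, evict U, frames {F,D,Q}
J -> fault, evict Q, frames {F,D,J}
Q -> fault, evict J, frames {F,D,Q}
V -> fault, evict Q, frames {F,D,V}
Q -> fault, evict V, frames {F,D,Q}
Page faults: 12.

12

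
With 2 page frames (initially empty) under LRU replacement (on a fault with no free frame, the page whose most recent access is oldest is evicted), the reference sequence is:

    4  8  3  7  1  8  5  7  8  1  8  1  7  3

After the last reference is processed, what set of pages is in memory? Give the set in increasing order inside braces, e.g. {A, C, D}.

4: miss, frames {4}
8: miss, frames {4,8}
3: miss, evict 4, frames {8,3}
7: miss, evict 8, frames {3,7}
1: miss, evict 3, frames {7,1}
8: miss, evict 7, frames {1,8}
5: miss, evict 1, frames {8,5}
7: miss, evict 8, frames {5,7}
8: miss, evict 5, frames {7,8}
1: miss, evict 7, frames {8,1}
8: hit
1: hit
7: miss, evict 8, frames {1,7}
3: miss, evict 1, frames {7,3}

{3, 7}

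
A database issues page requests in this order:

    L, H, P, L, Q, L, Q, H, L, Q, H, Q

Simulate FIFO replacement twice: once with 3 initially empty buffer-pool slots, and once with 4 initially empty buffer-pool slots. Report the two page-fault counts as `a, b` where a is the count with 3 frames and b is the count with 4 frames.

3 frames: F F F . F F . F . . . . → 6 faults.
4 frames: F F F . F . . . . . . . → 4 faults.
4 < 6: adding a frame reduced faults, as is typical.

6, 4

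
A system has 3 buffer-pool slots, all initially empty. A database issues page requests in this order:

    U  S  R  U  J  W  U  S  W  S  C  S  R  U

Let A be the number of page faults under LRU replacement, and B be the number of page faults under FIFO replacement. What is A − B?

Under LRU: F F F . F F . F . . F . F F → 9 faults.
Under FIFO: F F F . F F F F . . F . F F → 10 faults.
A − B = 9 − 10 = -1.

-1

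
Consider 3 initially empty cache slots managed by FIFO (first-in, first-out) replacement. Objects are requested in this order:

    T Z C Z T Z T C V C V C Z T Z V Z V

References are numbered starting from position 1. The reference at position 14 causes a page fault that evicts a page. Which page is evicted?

Z

pos 1: T -> fault, frames [T]
pos 2: Z -> fault, frames [T, Z]
pos 3: C -> fault, frames [T, Z, C]
pos 4: Z -> hit
pos 5: T -> hit
pos 6: Z -> hit
pos 7: T -> hit
pos 8: C -> hit
pos 9: V -> fault, evict T, frames [Z, C, V]
pos 10: C -> hit
pos 11: V -> hit
pos 12: C -> hit
pos 13: Z -> hit
pos 14: T -> fault, evict Z, frames [C, V, T]
At position 14, page Z is evicted.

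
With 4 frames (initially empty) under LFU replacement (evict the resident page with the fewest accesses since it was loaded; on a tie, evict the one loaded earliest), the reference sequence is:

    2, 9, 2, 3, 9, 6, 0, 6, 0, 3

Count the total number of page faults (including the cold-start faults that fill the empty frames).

6

2 → fault, frames (2)
9 → fault, frames (2 9)
2 → hit
3 → fault, frames (2 9 3)
9 → hit
6 → fault, frames (2 9 3 6)
0 → fault, evict 3, frames (2 9 6 0)
6 → hit
0 → hit
3 → fault, evict 2, frames (9 6 0 3)
Page faults: 6.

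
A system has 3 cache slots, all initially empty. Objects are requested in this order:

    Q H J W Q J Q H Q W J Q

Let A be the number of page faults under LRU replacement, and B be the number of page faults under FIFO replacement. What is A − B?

1

Under LRU: F F F F F . . F . F F . → 8 faults.
Under FIFO: F F F F F . . F . . F . → 7 faults.
A − B = 8 − 7 = 1.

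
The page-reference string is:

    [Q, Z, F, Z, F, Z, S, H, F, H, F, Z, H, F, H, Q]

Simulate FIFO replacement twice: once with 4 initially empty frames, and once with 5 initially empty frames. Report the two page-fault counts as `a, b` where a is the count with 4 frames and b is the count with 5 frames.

4 frames: F F F . . . F F . . . . . . . F → 6 faults.
5 frames: F F F . . . F F . . . . . . . . → 5 faults.
5 < 6: adding a frame reduced faults, as is typical.

6, 5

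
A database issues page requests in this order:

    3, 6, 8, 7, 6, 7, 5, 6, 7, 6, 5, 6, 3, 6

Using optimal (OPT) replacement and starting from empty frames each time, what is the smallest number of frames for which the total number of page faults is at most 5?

f=1: 14 faults
f=2: 8 faults
f=3: 6 faults
f=4: 5 faults
f=5: 5 faults
Smallest f with faults ≤ 5 is 4.

4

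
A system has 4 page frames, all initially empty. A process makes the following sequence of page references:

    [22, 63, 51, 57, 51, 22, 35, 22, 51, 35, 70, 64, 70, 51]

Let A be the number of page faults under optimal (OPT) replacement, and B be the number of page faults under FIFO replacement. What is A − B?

Under OPT: F F F F . . F . . . F F . . → 7 faults.
Under FIFO: F F F F . . F F . . F F . F → 9 faults.
A − B = 7 − 9 = -2.

-2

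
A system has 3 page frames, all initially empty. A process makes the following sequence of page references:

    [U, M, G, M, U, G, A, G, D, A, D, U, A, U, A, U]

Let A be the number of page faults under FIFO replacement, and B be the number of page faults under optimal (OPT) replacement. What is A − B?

Under FIFO: F F F . . . F . F . . F . . . . → 6 faults.
Under OPT: F F F . . . F . F . . . . . . . → 5 faults.
A − B = 6 − 5 = 1.

1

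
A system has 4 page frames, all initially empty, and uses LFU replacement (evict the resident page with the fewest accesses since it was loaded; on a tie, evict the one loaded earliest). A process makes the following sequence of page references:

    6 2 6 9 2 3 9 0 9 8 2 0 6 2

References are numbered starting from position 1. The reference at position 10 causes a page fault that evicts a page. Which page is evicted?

0

pos 1: 6: miss, frames {6}
pos 2: 2: miss, frames {6,2}
pos 3: 6: hit
pos 4: 9: miss, frames {6,2,9}
pos 5: 2: hit
pos 6: 3: miss, frames {6,2,9,3}
pos 7: 9: hit
pos 8: 0: miss, evict 3, frames {6,2,9,0}
pos 9: 9: hit
pos 10: 8: miss, evict 0, frames {6,2,9,8}
At position 10, page 0 is evicted.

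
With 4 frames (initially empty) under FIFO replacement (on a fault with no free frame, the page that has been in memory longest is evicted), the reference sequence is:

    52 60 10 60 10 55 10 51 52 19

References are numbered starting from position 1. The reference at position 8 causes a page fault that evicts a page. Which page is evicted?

pos 1: 52: miss, frames {52}
pos 2: 60: miss, frames {52,60}
pos 3: 10: miss, frames {52,60,10}
pos 4: 60: hit
pos 5: 10: hit
pos 6: 55: miss, frames {52,60,10,55}
pos 7: 10: hit
pos 8: 51: miss, evict 52, frames {60,10,55,51}
At position 8, page 52 is evicted.

52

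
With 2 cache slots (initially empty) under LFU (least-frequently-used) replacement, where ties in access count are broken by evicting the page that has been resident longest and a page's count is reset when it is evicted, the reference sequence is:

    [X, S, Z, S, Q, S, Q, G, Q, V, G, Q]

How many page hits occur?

3

X -> miss, frames (X)
S -> miss, frames (X S)
Z -> miss, evict X, frames (S Z)
S -> hit
Q -> miss, evict Z, frames (S Q)
S -> hit
Q -> hit
G -> miss, evict Q, frames (S G)
Q -> miss, evict G, frames (S Q)
V -> miss, evict Q, frames (S V)
G -> miss, evict V, frames (S G)
Q -> miss, evict G, frames (S Q)
Hits: 3.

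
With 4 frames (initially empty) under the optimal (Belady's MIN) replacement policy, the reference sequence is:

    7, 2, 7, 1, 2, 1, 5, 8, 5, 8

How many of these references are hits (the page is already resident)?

5

7 -> miss, frames (7)
2 -> miss, frames (7 2)
7 -> hit
1 -> miss, frames (7 2 1)
2 -> hit
1 -> hit
5 -> miss, frames (7 2 1 5)
8 -> miss, evict 1, frames (7 2 5 8)
5 -> hit
8 -> hit
Hits: 5.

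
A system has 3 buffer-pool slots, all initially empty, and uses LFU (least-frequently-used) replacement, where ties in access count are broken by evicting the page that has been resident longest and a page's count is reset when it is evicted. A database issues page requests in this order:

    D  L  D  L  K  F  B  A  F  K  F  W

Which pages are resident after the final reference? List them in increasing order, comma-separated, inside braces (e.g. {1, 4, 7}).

D -> miss, frames {D}
L -> miss, frames {D,L}
D -> hit
L -> hit
K -> miss, frames {D,L,K}
F -> miss, evict K, frames {D,L,F}
B -> miss, evict F, frames {D,L,B}
A -> miss, evict B, frames {D,L,A}
F -> miss, evict A, frames {D,L,F}
K -> miss, evict F, frames {D,L,K}
F -> miss, evict K, frames {D,L,F}
W -> miss, evict F, frames {D,L,W}

{D, L, W}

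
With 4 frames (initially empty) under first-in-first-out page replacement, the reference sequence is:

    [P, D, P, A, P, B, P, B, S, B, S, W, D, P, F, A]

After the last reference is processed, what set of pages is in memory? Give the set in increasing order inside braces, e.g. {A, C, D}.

P → miss, frames {P}
D → miss, frames {P,D}
P → hit
A → miss, frames {P,D,A}
P → hit
B → miss, frames {P,D,A,B}
P → hit
B → hit
S → miss, evict P, frames {D,A,B,S}
B → hit
S → hit
W → miss, evict D, frames {A,B,S,W}
D → miss, evict A, frames {B,S,W,D}
P → miss, evict B, frames {S,W,D,P}
F → miss, evict S, frames {W,D,P,F}
A → miss, evict W, frames {D,P,F,A}

{A, D, F, P}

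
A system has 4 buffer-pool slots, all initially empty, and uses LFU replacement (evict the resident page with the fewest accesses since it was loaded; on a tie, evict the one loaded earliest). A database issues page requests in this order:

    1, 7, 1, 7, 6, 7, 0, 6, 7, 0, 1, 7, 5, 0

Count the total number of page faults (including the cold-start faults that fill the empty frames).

1: fault, frames (1)
7: fault, frames (1 7)
1: hit
7: hit
6: fault, frames (1 7 6)
7: hit
0: fault, frames (1 7 6 0)
6: hit
7: hit
0: hit
1: hit
7: hit
5: fault, evict 6, frames (1 7 0 5)
0: hit
Page faults: 5.

5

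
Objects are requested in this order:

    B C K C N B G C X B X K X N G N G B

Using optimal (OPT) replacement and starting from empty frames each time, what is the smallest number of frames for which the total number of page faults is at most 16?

f=1: 18 faults
f=2: 12 faults
f=3: 9 faults
f=4: 7 faults
f=5: 6 faults
f=6: 6 faults
Smallest f with faults ≤ 16 is 2.

2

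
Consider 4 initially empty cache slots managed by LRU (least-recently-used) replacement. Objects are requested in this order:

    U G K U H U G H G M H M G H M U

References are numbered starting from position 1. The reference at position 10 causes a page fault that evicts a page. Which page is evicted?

pos 1: U: miss, frames (U)
pos 2: G: miss, frames (U G)
pos 3: K: miss, frames (U G K)
pos 4: U: hit
pos 5: H: miss, frames (G K U H)
pos 6: U: hit
pos 7: G: hit
pos 8: H: hit
pos 9: G: hit
pos 10: M: miss, evict K, frames (U H G M)
At position 10, page K is evicted.

K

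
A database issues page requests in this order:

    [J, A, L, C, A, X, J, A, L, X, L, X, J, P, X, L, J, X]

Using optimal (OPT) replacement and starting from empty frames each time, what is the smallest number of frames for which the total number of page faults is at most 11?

f=1: 18 faults
f=2: 12 faults
f=3: 8 faults
f=4: 6 faults
f=5: 6 faults
f=6: 6 faults
Smallest f with faults ≤ 11 is 3.

3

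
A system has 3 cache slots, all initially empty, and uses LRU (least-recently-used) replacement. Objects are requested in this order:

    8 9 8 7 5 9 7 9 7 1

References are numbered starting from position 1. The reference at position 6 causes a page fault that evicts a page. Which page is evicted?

pos 1: 8: fault, frames [8]
pos 2: 9: fault, frames [8, 9]
pos 3: 8: hit
pos 4: 7: fault, frames [9, 8, 7]
pos 5: 5: fault, evict 9, frames [8, 7, 5]
pos 6: 9: fault, evict 8, frames [7, 5, 9]
At position 6, page 8 is evicted.

8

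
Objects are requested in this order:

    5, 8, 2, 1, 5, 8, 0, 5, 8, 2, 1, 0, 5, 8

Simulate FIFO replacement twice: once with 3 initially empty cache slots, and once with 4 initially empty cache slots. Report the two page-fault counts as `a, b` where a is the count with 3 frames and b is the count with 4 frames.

3 frames: F F F F F F F . . F F . F F → 11 faults.
4 frames: F F F F . . F F F F F F F F → 12 faults.
12 > 11: adding a frame increased faults — Belady's anomaly.

11, 12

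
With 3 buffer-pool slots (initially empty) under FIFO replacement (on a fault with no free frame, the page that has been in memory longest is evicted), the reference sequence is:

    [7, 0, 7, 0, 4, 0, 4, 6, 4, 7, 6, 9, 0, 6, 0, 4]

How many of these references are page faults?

9

7 -> fault, frames {7}
0 -> fault, frames {7,0}
7 -> hit
0 -> hit
4 -> fault, frames {7,0,4}
0 -> hit
4 -> hit
6 -> fault, evict 7, frames {0,4,6}
4 -> hit
7 -> fault, evict 0, frames {4,6,7}
6 -> hit
9 -> fault, evict 4, frames {6,7,9}
0 -> fault, evict 6, frames {7,9,0}
6 -> fault, evict 7, frames {9,0,6}
0 -> hit
4 -> fault, evict 9, frames {0,6,4}
Page faults: 9.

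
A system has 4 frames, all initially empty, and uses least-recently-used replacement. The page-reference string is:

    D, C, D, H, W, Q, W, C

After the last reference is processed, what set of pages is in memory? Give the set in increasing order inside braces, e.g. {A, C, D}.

{C, H, Q, W}

D: miss, frames [D]
C: miss, frames [D, C]
D: hit
H: miss, frames [C, D, H]
W: miss, frames [C, D, H, W]
Q: miss, evict C, frames [D, H, W, Q]
W: hit
C: miss, evict D, frames [H, Q, W, C]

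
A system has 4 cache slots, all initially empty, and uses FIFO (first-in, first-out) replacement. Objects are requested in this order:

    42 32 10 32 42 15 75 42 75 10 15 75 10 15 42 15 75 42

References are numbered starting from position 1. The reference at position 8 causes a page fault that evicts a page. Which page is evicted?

32

pos 1: 42: fault, frames {42}
pos 2: 32: fault, frames {42,32}
pos 3: 10: fault, frames {42,32,10}
pos 4: 32: hit
pos 5: 42: hit
pos 6: 15: fault, frames {42,32,10,15}
pos 7: 75: fault, evict 42, frames {32,10,15,75}
pos 8: 42: fault, evict 32, frames {10,15,75,42}
At position 8, page 32 is evicted.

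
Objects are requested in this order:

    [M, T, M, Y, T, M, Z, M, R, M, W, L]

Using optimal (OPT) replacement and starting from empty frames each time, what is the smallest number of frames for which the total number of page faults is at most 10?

f=1: 12 faults
f=2: 8 faults
f=3: 7 faults
f=4: 7 faults
f=5: 7 faults
f=6: 7 faults
f=7: 7 faults
Smallest f with faults ≤ 10 is 2.

2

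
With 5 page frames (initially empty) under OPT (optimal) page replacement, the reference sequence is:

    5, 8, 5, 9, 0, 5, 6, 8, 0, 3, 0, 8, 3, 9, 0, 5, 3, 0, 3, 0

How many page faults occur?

5: miss, frames (5)
8: miss, frames (5 8)
5: hit
9: miss, frames (5 8 9)
0: miss, frames (5 8 9 0)
5: hit
6: miss, frames (5 8 9 0 6)
8: hit
0: hit
3: miss, evict 6, frames (5 8 9 0 3)
0: hit
8: hit
3: hit
9: hit
0: hit
5: hit
3: hit
0: hit
3: hit
0: hit
Page faults: 6.

6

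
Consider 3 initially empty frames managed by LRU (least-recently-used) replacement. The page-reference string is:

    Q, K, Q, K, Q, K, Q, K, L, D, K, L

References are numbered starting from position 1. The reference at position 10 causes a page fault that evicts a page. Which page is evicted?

pos 1: Q -> fault, frames {Q}
pos 2: K -> fault, frames {Q,K}
pos 3: Q -> hit
pos 4: K -> hit
pos 5: Q -> hit
pos 6: K -> hit
pos 7: Q -> hit
pos 8: K -> hit
pos 9: L -> fault, frames {Q,K,L}
pos 10: D -> fault, evict Q, frames {K,L,D}
At position 10, page Q is evicted.

Q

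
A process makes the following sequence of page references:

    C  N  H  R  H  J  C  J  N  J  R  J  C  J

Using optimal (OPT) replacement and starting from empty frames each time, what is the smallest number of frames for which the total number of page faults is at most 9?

f=1: 14 faults
f=2: 9 faults
f=3: 7 faults
f=4: 5 faults
f=5: 5 faults
Smallest f with faults ≤ 9 is 2.

2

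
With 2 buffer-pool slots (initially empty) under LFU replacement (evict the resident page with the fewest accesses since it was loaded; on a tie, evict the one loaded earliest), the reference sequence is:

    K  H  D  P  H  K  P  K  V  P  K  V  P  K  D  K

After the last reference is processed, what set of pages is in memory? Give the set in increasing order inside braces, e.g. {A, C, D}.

{D, K}

K → fault, frames {K}
H → fault, frames {K,H}
D → fault, evict K, frames {H,D}
P → fault, evict H, frames {D,P}
H → fault, evict D, frames {P,H}
K → fault, evict P, frames {H,K}
P → fault, evict H, frames {K,P}
K → hit
V → fault, evict P, frames {K,V}
P → fault, evict V, frames {K,P}
K → hit
V → fault, evict P, frames {K,V}
P → fault, evict V, frames {K,P}
K → hit
D → fault, evict P, frames {K,D}
K → hit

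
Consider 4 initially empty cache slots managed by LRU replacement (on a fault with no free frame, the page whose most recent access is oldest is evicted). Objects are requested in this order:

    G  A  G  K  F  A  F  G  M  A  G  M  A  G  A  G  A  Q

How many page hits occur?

G → miss, frames {G}
A → miss, frames {G,A}
G → hit
K → miss, frames {A,G,K}
F → miss, frames {A,G,K,F}
A → hit
F → hit
G → hit
M → miss, evict K, frames {A,F,G,M}
A → hit
G → hit
M → hit
A → hit
G → hit
A → hit
G → hit
A → hit
Q → miss, evict F, frames {M,G,A,Q}
Hits: 12.

12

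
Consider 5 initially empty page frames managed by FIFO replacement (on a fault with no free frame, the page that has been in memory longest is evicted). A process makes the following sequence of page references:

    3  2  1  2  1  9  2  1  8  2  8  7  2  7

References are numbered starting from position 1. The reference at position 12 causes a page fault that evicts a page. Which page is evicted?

pos 1: 3: fault, frames [3]
pos 2: 2: fault, frames [3, 2]
pos 3: 1: fault, frames [3, 2, 1]
pos 4: 2: hit
pos 5: 1: hit
pos 6: 9: fault, frames [3, 2, 1, 9]
pos 7: 2: hit
pos 8: 1: hit
pos 9: 8: fault, frames [3, 2, 1, 9, 8]
pos 10: 2: hit
pos 11: 8: hit
pos 12: 7: fault, evict 3, frames [2, 1, 9, 8, 7]
At position 12, page 3 is evicted.

3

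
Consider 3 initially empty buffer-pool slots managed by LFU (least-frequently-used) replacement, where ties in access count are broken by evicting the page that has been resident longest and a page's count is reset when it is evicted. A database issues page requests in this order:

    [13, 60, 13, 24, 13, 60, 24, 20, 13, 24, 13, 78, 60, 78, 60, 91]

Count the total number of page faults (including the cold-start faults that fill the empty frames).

13 → fault, frames (13)
60 → fault, frames (13 60)
13 → hit
24 → fault, frames (13 60 24)
13 → hit
60 → hit
24 → hit
20 → fault, evict 60, frames (13 24 20)
13 → hit
24 → hit
13 → hit
78 → fault, evict 20, frames (13 24 78)
60 → fault, evict 78, frames (13 24 60)
78 → fault, evict 60, frames (13 24 78)
60 → fault, evict 78, frames (13 24 60)
91 → fault, evict 60, frames (13 24 91)
Page faults: 9.

9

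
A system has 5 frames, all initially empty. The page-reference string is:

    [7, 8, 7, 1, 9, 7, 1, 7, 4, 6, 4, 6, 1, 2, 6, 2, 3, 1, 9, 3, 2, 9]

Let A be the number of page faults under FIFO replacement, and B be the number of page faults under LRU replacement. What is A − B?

Under FIFO: F F . F F . . . F F . . . F . . F F F . . . → 10 faults.
Under LRU: F F . F F . . . F F . . . F . . F . F . . . → 9 faults.
A − B = 10 − 9 = 1.

1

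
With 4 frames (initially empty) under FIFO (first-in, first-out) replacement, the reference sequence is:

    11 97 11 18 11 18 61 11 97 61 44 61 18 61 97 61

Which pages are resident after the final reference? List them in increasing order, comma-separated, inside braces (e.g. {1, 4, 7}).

{18, 44, 61, 97}

11 -> miss, frames [11]
97 -> miss, frames [11, 97]
11 -> hit
18 -> miss, frames [11, 97, 18]
11 -> hit
18 -> hit
61 -> miss, frames [11, 97, 18, 61]
11 -> hit
97 -> hit
61 -> hit
44 -> miss, evict 11, frames [97, 18, 61, 44]
61 -> hit
18 -> hit
61 -> hit
97 -> hit
61 -> hit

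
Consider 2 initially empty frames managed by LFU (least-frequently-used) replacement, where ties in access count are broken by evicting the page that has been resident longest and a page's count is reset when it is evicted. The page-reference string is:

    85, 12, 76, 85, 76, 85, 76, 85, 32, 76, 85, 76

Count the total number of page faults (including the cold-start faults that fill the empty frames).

6

85 → miss, frames [85]
12 → miss, frames [85, 12]
76 → miss, evict 85, frames [12, 76]
85 → miss, evict 12, frames [76, 85]
76 → hit
85 → hit
76 → hit
85 → hit
32 → miss, evict 76, frames [85, 32]
76 → miss, evict 32, frames [85, 76]
85 → hit
76 → hit
Page faults: 6.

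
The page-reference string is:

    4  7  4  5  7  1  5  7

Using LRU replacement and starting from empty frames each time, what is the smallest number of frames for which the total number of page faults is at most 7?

2

f=1: 8 faults
f=2: 7 faults
f=3: 4 faults
f=4: 4 faults
Smallest f with faults ≤ 7 is 2.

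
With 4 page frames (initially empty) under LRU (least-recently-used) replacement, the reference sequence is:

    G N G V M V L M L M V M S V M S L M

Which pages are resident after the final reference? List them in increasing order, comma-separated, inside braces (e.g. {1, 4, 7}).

G -> fault, frames [G]
N -> fault, frames [G, N]
G -> hit
V -> fault, frames [N, G, V]
M -> fault, frames [N, G, V, M]
V -> hit
L -> fault, evict N, frames [G, M, V, L]
M -> hit
L -> hit
M -> hit
V -> hit
M -> hit
S -> fault, evict G, frames [L, V, M, S]
V -> hit
M -> hit
S -> hit
L -> hit
M -> hit

{L, M, S, V}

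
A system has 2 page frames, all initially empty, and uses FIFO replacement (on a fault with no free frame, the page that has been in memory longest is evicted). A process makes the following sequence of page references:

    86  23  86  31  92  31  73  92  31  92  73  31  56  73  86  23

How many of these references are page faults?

86: fault, frames {86}
23: fault, frames {86,23}
86: hit
31: fault, evict 86, frames {23,31}
92: fault, evict 23, frames {31,92}
31: hit
73: fault, evict 31, frames {92,73}
92: hit
31: fault, evict 92, frames {73,31}
92: fault, evict 73, frames {31,92}
73: fault, evict 31, frames {92,73}
31: fault, evict 92, frames {73,31}
56: fault, evict 73, frames {31,56}
73: fault, evict 31, frames {56,73}
86: fault, evict 56, frames {73,86}
23: fault, evict 73, frames {86,23}
Page faults: 13.

13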